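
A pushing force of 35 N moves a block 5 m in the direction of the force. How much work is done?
W = F·d = (35)(5) = 175.0 J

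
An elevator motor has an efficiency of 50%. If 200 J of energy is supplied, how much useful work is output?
W_out = η·W_in = 0.5·200 = 100.0 J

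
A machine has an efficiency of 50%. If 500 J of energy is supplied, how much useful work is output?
W_out = η·W_in = 0.5·500 = 250.0 J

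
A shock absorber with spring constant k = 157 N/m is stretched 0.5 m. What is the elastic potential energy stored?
PE = ½kx² = ½(157)(0.5)² = 19.63 J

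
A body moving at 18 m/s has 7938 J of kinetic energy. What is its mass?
m = 2·KE/v² = 2·7938/(18)² = 49.0 kg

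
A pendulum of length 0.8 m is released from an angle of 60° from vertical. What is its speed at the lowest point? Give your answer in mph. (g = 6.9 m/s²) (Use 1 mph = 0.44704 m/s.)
h = L(1 − cosθ) = 0.8(1 − cos60°) = 0.4 m
v = √(2gh) = √(2·6.9·0.4) = 2.34947 m/s = 5.256 mph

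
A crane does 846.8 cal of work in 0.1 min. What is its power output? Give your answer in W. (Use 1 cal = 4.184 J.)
Convert to SI: W = 3543.01 J, t = 6.0 s
P = W/t = 3543.01/6.0 = 590.5 W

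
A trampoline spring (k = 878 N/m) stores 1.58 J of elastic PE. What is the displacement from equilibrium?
x = √(2·PE/k) = √(2·1.58/878) = 0.05999 m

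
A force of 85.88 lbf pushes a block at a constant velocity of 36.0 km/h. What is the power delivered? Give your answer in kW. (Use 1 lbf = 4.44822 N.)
Convert to SI: F = 382.013 N, v = 10.0 m/s
P = Fv = (382.013)(10.0) = 3820.13 W = 3.82 kW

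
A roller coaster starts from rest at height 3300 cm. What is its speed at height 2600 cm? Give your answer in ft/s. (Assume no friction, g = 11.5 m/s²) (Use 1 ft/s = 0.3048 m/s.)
Convert to SI: h₁−h₂ = 7.0 m
mgh₁ = mgh₂ + ½mv² ⇒ v = √(2g(h₁−h₂)) = √(2·11.5·7.0) = 12.6886 m/s = 41.63 ft/s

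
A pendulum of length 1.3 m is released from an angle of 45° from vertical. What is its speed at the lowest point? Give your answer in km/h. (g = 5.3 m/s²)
h = L(1 − cosθ) = 1.3(1 − cos45°) = 0.380761 m
v = √(2gh) = √(2·5.3·0.380761) = 2.009 m/s = 7.232 km/h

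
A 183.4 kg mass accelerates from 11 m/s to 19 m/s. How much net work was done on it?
W = ΔKE = ½m(v₂² − v₁²) = ½(183.4)(19² − 11²) = 22008.0 J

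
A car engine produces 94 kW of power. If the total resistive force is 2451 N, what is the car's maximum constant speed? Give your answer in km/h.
P = Fv ⇒ v = P/F = 94000 W/2451.0 N = 38.3517 m/s = 138.1 km/h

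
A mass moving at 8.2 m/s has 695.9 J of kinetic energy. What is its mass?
m = 2·KE/v² = 2·695.9/(8.2)² = 20.7 kg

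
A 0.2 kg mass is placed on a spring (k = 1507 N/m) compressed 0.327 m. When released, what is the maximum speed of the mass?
½kx² = ½mv² ⇒ v = x√(k/m) = (0.327)√(1507/0.2) = 28.39 m/s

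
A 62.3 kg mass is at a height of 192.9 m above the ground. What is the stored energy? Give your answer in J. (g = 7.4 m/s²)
PE = mgh = (62.3)(7.4)(192.9) = 88930 J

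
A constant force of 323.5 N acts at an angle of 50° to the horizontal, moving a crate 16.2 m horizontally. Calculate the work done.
W = F·d·cosθ = (323.5)(16.2)cos(50°) = 3369 J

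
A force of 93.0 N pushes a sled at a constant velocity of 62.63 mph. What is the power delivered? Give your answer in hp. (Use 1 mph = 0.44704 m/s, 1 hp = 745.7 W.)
Convert to SI: F = 93.0 N, v = 27.9981 m/s
P = Fv = (93.0)(27.9981) = 2603.82 W = 3.492 hp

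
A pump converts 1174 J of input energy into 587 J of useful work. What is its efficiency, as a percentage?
η = W_out/W_in = 587/1174 = 50.0%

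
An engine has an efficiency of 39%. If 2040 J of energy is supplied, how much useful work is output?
W_out = η·W_in = 0.39·2040 = 795.6 J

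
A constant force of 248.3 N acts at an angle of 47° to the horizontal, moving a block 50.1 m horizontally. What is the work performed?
W = F·d·cosθ = (248.3)(50.1)cos(47°) = 8484 J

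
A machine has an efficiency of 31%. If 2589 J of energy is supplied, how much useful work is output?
W_out = η·W_in = 0.31·2589 = 802.59 J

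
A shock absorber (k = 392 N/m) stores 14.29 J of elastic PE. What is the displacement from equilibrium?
x = √(2·PE/k) = √(2·14.29/392) = 0.27 m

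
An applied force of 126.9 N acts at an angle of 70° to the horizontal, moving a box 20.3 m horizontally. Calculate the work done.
W = F·d·cosθ = (126.9)(20.3)cos(70°) = 881.1 J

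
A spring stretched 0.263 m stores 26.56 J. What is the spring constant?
k = 2·PE/x² = 2·26.56/(0.263)² = 768.0 N/m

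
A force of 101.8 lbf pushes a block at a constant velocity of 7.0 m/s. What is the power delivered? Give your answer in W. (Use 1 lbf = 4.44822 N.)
Convert to SI: F = 452.829 N, v = 7.0 m/s
P = Fv = (452.829)(7.0) = 3170 W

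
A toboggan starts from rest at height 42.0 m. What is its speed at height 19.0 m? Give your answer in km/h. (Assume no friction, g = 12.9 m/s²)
mgh₁ = mgh₂ + ½mv² ⇒ v = √(2g(h₁−h₂)) = √(2·12.9·23.0) = 24.3598 m/s = 87.7 km/h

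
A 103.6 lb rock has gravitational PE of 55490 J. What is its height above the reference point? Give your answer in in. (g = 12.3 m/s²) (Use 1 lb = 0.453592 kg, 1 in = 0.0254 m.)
Convert to SI: m = 46.9921 kg, PE = 55490.0 J
h = PE/(mg) = 55490.0/(46.9921·12.3) = 96.0029 m = 3780 in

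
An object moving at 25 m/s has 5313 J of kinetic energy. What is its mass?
m = 2·KE/v² = 2·5313/(25)² = 17.0 kg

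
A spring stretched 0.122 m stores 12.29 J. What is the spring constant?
k = 2·PE/x² = 2·12.29/(0.122)² = 1651 N/m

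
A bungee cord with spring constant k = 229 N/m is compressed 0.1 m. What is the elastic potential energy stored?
PE = ½kx² = ½(229)(0.1)² = 1.145 J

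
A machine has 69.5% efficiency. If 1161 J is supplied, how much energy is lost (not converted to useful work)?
W_lost = W_in(1 − η) = 1161·(1 − 0.695) = 354.1 J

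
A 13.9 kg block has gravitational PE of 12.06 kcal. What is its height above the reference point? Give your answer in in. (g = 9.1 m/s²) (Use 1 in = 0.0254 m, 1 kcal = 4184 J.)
Convert to SI: m = 13.9 kg, PE = 50459.0 J
h = PE/(mg) = 50459.0/(13.9·9.1) = 398.917 m = 15710 in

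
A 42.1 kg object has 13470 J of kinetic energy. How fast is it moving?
v = √(2·KE/m) = √(2·13470/42.1) = 25.3 m/s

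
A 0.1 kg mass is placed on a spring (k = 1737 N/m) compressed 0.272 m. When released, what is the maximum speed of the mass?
½kx² = ½mv² ⇒ v = x√(k/m) = (0.272)√(1737/0.1) = 35.85 m/s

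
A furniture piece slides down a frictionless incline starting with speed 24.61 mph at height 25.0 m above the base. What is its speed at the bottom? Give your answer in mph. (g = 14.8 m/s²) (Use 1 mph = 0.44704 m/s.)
Convert to SI: v₀ = 11.0017 m/s, h = 25.0 m
½mv₀² + mgh = ½mv² ⇒ v = √(v₀² + 2gh) = √(11.0017² + 2·14.8·25.0) = 29.3434 m/s = 65.64 mph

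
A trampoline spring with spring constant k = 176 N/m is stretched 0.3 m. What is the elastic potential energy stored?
PE = ½kx² = ½(176)(0.3)² = 7.92 J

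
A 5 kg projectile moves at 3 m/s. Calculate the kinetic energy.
KE = ½mv² = ½(5)(3)² = 22.5 J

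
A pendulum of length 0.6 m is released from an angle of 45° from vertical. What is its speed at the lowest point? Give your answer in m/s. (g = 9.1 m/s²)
h = L(1 − cosθ) = 0.6(1 − cos45°) = 0.175736 m
v = √(2gh) = √(2·9.1·0.175736) = 1.788 m/s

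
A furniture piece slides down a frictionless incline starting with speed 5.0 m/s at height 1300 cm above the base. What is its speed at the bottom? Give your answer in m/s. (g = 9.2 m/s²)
Convert to SI: v₀ = 5.0 m/s, h = 13.0 m
½mv₀² + mgh = ½mv² ⇒ v = √(v₀² + 2gh) = √(5.0² + 2·9.2·13.0) = 16.25 m/s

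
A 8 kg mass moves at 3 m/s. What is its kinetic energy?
KE = ½mv² = ½(8)(3)² = 36.0 J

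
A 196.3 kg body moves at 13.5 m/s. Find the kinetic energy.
KE = ½mv² = ½(196.3)(13.5)² = 17890 J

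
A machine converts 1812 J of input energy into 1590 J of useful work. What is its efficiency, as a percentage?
η = W_out/W_in = 1590/1812 = 87.75%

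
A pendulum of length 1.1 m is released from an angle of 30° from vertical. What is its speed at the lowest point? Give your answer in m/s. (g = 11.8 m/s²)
h = L(1 − cosθ) = 1.1(1 − cos30°) = 0.147372 m
v = √(2gh) = √(2·11.8·0.147372) = 1.865 m/s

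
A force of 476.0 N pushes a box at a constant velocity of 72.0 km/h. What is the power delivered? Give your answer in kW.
Convert to SI: F = 476.0 N, v = 20.0 m/s
P = Fv = (476.0)(20.0) = 9520.0 W = 9.52 kW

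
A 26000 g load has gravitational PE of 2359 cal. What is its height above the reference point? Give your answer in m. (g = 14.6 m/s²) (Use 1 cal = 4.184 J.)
Convert to SI: m = 26.0 kg, PE = 9870.06 J
h = PE/(mg) = 9870.06/(26.0·14.6) = 26.0 m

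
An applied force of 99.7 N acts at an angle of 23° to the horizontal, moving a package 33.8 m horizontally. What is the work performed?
W = F·d·cosθ = (99.7)(33.8)cos(23°) = 3102 J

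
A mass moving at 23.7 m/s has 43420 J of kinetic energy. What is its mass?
m = 2·KE/v² = 2·43420/(23.7)² = 154.6 kg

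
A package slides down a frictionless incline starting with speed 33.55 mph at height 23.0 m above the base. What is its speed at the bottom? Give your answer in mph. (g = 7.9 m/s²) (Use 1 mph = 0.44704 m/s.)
Convert to SI: v₀ = 14.9982 m/s, h = 23.0 m
½mv₀² + mgh = ½mv² ⇒ v = √(v₀² + 2gh) = √(14.9982² + 2·7.9·23.0) = 24.2558 m/s = 54.26 mph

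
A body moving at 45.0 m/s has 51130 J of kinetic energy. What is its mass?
m = 2·KE/v² = 2·51130/(45.0)² = 50.5 kg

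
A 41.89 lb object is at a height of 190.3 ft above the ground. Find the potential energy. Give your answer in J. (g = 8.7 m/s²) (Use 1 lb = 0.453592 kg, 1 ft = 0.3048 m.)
Convert to SI: m = 19.001 kg, h = 58.0034 m
PE = mgh = (19.001)(8.7)(58.0034) = 9588 J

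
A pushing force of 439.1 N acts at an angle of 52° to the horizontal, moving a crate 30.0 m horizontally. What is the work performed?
W = F·d·cosθ = (439.1)(30.0)cos(52°) = 8110 J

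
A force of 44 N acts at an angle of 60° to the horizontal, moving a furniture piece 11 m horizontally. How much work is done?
W = F·d·cosθ = (44)(11)cos(60°) = 242.0 J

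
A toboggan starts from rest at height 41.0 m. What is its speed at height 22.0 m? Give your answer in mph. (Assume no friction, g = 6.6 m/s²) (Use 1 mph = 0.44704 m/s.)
mgh₁ = mgh₂ + ½mv² ⇒ v = √(2g(h₁−h₂)) = √(2·6.6·19.0) = 15.8367 m/s = 35.43 mph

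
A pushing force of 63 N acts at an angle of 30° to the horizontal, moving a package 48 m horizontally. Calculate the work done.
W = F·d·cosθ = (63)(48)cos(30°) = 2619 J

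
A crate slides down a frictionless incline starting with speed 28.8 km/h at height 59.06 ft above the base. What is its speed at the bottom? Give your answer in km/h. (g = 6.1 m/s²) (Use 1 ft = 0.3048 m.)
Convert to SI: v₀ = 8.0 m/s, h = 18.0015 m
½mv₀² + mgh = ½mv² ⇒ v = √(v₀² + 2gh) = √(8.0² + 2·6.1·18.0015) = 16.841 m/s = 60.63 km/h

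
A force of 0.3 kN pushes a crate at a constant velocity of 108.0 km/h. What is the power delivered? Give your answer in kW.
Convert to SI: F = 300.0 N, v = 30.0 m/s
P = Fv = (300.0)(30.0) = 9000.0 W = 9.0 kW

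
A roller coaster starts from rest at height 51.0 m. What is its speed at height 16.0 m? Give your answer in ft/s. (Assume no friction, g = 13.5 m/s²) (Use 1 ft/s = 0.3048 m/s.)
mgh₁ = mgh₂ + ½mv² ⇒ v = √(2g(h₁−h₂)) = √(2·13.5·35.0) = 30.7409 m/s = 100.9 ft/s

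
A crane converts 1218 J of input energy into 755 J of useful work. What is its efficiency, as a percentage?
η = W_out/W_in = 755/1218 = 61.99%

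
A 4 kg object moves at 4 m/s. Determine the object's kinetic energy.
KE = ½mv² = ½(4)(4)² = 32.0 J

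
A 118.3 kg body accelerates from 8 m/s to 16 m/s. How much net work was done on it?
W = ΔKE = ½m(v₂² − v₁²) = ½(118.3)(16² − 8²) = 11356.8 J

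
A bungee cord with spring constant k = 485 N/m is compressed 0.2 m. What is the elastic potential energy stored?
PE = ½kx² = ½(485)(0.2)² = 9.7 J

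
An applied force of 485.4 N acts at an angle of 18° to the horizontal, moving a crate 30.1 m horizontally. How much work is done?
W = F·d·cosθ = (485.4)(30.1)cos(18°) = 13900 J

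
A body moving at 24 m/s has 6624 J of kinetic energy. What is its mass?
m = 2·KE/v² = 2·6624/(24)² = 23.0 kg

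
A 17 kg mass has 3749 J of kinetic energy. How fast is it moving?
v = √(2·KE/m) = √(2·3749/17) = 21.0 m/s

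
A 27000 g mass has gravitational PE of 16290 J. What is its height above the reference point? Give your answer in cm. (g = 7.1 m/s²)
Convert to SI: m = 27.0 kg, PE = 16290.0 J
h = PE/(mg) = 16290.0/(27.0·7.1) = 84.9765 m = 8498 cm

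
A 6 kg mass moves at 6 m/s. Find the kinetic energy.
KE = ½mv² = ½(6)(6)² = 108.0 J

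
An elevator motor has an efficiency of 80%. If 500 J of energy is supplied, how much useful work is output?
W_out = η·W_in = 0.8·500 = 400.0 J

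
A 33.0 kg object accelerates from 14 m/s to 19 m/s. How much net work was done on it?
W = ΔKE = ½m(v₂² − v₁²) = ½(33.0)(19² − 14²) = 2722.5 J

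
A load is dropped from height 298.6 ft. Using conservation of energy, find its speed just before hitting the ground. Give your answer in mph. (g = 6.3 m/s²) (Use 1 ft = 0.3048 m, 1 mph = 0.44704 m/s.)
Convert to SI: h = 91.0133 m
mgh = ½mv² ⇒ v = √(2gh) = √(2·6.3·91.0133) = 33.864 m/s = 75.75 mph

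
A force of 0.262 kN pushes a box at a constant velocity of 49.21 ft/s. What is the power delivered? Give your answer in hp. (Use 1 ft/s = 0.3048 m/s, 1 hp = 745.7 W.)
Convert to SI: F = 262.0 N, v = 14.9992 m/s
P = Fv = (262.0)(14.9992) = 3929.79 W = 5.27 hp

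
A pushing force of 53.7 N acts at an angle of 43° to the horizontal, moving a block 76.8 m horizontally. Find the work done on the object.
W = F·d·cosθ = (53.7)(76.8)cos(43°) = 3016 J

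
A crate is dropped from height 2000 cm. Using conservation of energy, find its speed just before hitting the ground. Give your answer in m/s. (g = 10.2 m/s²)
Convert to SI: h = 20.0 m
mgh = ½mv² ⇒ v = √(2gh) = √(2·10.2·20.0) = 20.2 m/s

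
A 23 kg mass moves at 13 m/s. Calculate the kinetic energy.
KE = ½mv² = ½(23)(13)² = 1943.5 J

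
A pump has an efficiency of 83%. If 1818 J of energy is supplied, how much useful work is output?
W_out = η·W_in = 0.83·1818 = 1508.94 J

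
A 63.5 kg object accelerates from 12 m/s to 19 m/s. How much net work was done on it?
W = ΔKE = ½m(v₂² − v₁²) = ½(63.5)(19² − 12²) = 6889.75 J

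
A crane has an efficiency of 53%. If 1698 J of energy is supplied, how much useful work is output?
W_out = η·W_in = 0.53·1698 = 899.94 J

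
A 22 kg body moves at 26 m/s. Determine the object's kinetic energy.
KE = ½mv² = ½(22)(26)² = 7436.0 J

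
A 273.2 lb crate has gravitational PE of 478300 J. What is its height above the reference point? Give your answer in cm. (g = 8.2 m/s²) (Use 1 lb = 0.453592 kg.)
Convert to SI: m = 123.921 kg, PE = 478300 J
h = PE/(mg) = 478300/(123.921·8.2) = 470.696 m = 47070 cm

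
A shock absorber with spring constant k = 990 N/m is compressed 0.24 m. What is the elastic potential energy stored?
PE = ½kx² = ½(990)(0.24)² = 28.51 J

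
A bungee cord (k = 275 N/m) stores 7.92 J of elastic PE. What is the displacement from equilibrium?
x = √(2·PE/k) = √(2·7.92/275) = 0.24 m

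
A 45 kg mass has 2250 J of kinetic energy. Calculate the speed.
v = √(2·KE/m) = √(2·2250/45) = 10.0 m/s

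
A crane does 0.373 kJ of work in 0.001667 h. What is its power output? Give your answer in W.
Convert to SI: W = 373.0 J, t = 6.0012 s
P = W/t = 373.0/6.0012 = 62.15 W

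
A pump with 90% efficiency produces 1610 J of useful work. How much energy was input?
W_in = W_out/η = 1610/0.9 = 1789 J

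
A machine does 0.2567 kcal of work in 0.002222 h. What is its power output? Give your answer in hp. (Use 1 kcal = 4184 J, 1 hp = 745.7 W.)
Convert to SI: W = 1074.03 J, t = 7.9992 s
P = W/t = 1074.03/7.9992 = 134.268 W = 0.1801 hp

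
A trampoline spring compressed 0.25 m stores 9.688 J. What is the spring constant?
k = 2·PE/x² = 2·9.688/(0.25)² = 310.0 N/m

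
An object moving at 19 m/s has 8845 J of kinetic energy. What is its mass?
m = 2·KE/v² = 2·8845/(19)² = 49.0 kg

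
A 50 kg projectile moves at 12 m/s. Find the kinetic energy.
KE = ½mv² = ½(50)(12)² = 3600.0 J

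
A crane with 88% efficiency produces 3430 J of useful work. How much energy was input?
W_in = W_out/η = 3430/0.88 = 3898 J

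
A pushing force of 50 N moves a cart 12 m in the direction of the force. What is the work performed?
W = F·d = (50)(12) = 600.0 J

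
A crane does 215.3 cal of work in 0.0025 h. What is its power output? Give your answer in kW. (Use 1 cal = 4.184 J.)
Convert to SI: W = 900.815 J, t = 9.0 s
P = W/t = 900.815/9.0 = 100.091 W = 0.1001 kW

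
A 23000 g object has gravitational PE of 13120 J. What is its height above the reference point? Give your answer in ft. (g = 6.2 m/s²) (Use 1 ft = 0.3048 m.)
Convert to SI: m = 23.0 kg, PE = 13120.0 J
h = PE/(mg) = 13120.0/(23.0·6.2) = 92.0056 m = 301.9 ft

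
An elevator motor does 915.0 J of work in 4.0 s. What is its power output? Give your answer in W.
P = W/t = 915.0/4.0 = 228.8 W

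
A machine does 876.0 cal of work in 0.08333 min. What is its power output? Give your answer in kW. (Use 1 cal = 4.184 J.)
Convert to SI: W = 3665.18 J, t = 4.9998 s
P = W/t = 3665.18/4.9998 = 733.066 W = 0.7331 kW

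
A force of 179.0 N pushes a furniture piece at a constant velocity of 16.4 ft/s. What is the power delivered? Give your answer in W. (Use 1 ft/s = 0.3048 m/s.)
Convert to SI: F = 179.0 N, v = 4.99872 m/s
P = Fv = (179.0)(4.99872) = 894.8 W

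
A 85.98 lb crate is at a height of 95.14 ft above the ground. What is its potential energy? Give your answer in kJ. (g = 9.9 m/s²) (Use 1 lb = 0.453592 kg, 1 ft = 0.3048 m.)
Convert to SI: m = 38.9998 kg, h = 28.9987 m
PE = mgh = (38.9998)(9.9)(28.9987) = 11196.3 J = 11.2 kJ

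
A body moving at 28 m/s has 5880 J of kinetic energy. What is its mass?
m = 2·KE/v² = 2·5880/(28)² = 15.0 kg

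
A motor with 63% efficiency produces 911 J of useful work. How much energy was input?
W_in = W_out/η = 911/0.63 = 1446 J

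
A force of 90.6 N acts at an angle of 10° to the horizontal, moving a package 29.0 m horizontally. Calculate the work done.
W = F·d·cosθ = (90.6)(29.0)cos(10°) = 2587 J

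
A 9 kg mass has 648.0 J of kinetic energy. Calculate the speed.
v = √(2·KE/m) = √(2·648.0/9) = 12.0 m/s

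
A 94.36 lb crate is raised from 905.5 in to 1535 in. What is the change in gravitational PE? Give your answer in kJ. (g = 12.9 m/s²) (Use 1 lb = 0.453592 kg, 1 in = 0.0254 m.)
Convert to SI: m = 42.8009 kg, Δh = 15.9893 m
ΔPE = mgΔh = (42.8009)(12.9)(15.9893) = 8828.21 J = 8.828 kJ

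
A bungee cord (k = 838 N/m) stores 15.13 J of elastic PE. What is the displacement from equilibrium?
x = √(2·PE/k) = √(2·15.13/838) = 0.19 m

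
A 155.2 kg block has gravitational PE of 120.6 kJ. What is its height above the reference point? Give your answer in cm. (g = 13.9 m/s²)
Convert to SI: m = 155.2 kg, PE = 120600 J
h = PE/(mg) = 120600/(155.2·13.9) = 55.9037 m = 5590 cm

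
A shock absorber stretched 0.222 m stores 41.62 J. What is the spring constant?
k = 2·PE/x² = 2·41.62/(0.222)² = 1689 N/m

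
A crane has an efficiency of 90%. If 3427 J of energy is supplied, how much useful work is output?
W_out = η·W_in = 0.9·3427 = 3084.3 J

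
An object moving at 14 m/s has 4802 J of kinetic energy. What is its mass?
m = 2·KE/v² = 2·4802/(14)² = 49.0 kg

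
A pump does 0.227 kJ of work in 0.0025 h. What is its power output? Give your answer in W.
Convert to SI: W = 227.0 J, t = 9.0 s
P = W/t = 227.0/9.0 = 25.22 W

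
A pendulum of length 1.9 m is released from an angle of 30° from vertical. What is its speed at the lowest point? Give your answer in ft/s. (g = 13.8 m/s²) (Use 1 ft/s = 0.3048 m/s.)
h = L(1 − cosθ) = 1.9(1 − cos30°) = 0.254552 m
v = √(2gh) = √(2·13.8·0.254552) = 2.65059 m/s = 8.696 ft/s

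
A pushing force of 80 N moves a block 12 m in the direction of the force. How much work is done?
W = F·d = (80)(12) = 960.0 J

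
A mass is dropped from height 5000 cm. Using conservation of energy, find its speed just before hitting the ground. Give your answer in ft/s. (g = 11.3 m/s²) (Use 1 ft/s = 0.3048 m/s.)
Convert to SI: h = 50.0 m
mgh = ½mv² ⇒ v = √(2gh) = √(2·11.3·50.0) = 33.6155 m/s = 110.3 ft/s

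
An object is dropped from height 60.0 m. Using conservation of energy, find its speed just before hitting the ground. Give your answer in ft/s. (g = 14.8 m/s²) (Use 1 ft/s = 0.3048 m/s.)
mgh = ½mv² ⇒ v = √(2gh) = √(2·14.8·60.0) = 42.1426 m/s = 138.3 ft/s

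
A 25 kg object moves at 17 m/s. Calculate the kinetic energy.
KE = ½mv² = ½(25)(17)² = 3612.5 J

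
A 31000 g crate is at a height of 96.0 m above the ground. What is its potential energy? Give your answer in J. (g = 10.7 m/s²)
Convert to SI: m = 31.0 kg, h = 96.0 m
PE = mgh = (31.0)(10.7)(96.0) = 31840 J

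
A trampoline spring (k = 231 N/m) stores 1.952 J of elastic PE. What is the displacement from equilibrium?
x = √(2·PE/k) = √(2·1.952/231) = 0.13 m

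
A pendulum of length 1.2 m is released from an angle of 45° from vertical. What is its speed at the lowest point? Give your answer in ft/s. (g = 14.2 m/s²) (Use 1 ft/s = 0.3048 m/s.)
h = L(1 − cosθ) = 1.2(1 − cos45°) = 0.351472 m
v = √(2gh) = √(2·14.2·0.351472) = 3.1594 m/s = 10.37 ft/s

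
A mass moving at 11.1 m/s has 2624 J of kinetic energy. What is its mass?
m = 2·KE/v² = 2·2624/(11.1)² = 42.59 kg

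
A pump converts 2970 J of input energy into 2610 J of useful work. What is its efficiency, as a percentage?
η = W_out/W_in = 2610/2970 = 87.88%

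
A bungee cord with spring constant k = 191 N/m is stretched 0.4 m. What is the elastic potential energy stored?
PE = ½kx² = ½(191)(0.4)² = 15.28 J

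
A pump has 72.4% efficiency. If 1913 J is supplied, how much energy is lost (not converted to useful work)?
W_lost = W_in(1 − η) = 1913·(1 − 0.724) = 528.0 J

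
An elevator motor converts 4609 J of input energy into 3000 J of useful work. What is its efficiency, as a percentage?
η = W_out/W_in = 3000/4609 = 65.09%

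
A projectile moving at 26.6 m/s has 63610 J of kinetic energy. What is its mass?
m = 2·KE/v² = 2·63610/(26.6)² = 179.8 kg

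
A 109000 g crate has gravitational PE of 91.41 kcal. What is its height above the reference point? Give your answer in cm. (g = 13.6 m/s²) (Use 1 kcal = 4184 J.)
Convert to SI: m = 109.0 kg, PE = 382459 J
h = PE/(mg) = 382459/(109.0·13.6) = 258.0 m = 25800 cm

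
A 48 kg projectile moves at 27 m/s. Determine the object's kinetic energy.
KE = ½mv² = ½(48)(27)² = 17496.0 J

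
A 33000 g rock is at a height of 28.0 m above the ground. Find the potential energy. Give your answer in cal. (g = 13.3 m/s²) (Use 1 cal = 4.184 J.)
Convert to SI: m = 33.0 kg, h = 28.0 m
PE = mgh = (33.0)(13.3)(28.0) = 12289.2 J = 2937 cal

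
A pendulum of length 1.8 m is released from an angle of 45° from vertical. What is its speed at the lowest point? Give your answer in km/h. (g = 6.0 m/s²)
h = L(1 − cosθ) = 1.8(1 − cos45°) = 0.527208 m
v = √(2gh) = √(2·6.0·0.527208) = 2.51525 m/s = 9.055 km/h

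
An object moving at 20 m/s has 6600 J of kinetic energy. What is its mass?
m = 2·KE/v² = 2·6600/(20)² = 33.0 kg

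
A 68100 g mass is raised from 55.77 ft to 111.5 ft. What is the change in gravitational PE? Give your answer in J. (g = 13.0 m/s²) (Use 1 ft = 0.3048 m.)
Convert to SI: m = 68.1 kg, Δh = 16.9865 m
ΔPE = mgΔh = (68.1)(13.0)(16.9865) = 15040 J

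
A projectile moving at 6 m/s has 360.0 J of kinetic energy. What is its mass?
m = 2·KE/v² = 2·360.0/(6)² = 20.0 kg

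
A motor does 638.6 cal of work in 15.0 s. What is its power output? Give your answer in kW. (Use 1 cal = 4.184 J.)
Convert to SI: W = 2671.9 J, t = 15.0 s
P = W/t = 2671.9/15.0 = 178.127 W = 0.1781 kW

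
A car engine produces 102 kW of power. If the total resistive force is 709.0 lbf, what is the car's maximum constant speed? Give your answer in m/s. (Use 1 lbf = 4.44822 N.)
Convert to SI: F = 3153.79 N
P = Fv ⇒ v = P/F = 102000 W/3153.79 N = 32.34 m/s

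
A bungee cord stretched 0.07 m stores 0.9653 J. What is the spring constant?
k = 2·PE/x² = 2·0.9653/(0.07)² = 394.0 N/m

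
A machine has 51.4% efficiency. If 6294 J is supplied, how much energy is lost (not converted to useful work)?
W_lost = W_in(1 − η) = 6294·(1 − 0.514) = 3059 J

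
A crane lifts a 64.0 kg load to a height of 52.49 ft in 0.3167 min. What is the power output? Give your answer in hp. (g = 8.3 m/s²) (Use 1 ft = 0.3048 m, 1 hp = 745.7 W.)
Convert to SI: m = 64.0 kg, h = 15.999 m, t = 19.002 s
P = mgh/t = (64.0)(8.3)(15.999)/19.002 = 447.25 W = 0.5998 hp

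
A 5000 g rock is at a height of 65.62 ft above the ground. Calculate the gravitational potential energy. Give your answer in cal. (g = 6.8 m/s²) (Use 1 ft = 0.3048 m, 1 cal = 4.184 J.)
Convert to SI: m = 5.0 kg, h = 20.001 m
PE = mgh = (5.0)(6.8)(20.001) = 680.033 J = 162.5 cal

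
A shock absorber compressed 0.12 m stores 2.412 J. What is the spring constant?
k = 2·PE/x² = 2·2.412/(0.12)² = 335.0 N/m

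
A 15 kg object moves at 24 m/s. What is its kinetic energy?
KE = ½mv² = ½(15)(24)² = 4320.0 J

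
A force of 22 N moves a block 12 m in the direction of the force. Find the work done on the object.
W = F·d = (22)(12) = 264.0 J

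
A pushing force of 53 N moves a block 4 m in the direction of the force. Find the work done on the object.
W = F·d = (53)(4) = 212.0 J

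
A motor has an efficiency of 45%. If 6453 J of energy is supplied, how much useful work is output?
W_out = η·W_in = 0.45·6453 = 2903.85 J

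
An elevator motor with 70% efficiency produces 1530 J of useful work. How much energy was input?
W_in = W_out/η = 1530/0.7 = 2186 J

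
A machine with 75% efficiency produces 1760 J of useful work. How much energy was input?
W_in = W_out/η = 1760/0.75 = 2347 J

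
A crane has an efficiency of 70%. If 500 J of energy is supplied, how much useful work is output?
W_out = η·W_in = 0.7·500 = 350.0 J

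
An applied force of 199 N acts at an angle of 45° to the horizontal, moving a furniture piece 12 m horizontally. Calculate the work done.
W = F·d·cosθ = (199)(12)cos(45°) = 1689 J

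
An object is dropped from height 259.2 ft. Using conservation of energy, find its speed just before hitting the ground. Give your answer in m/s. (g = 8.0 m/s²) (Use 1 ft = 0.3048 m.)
Convert to SI: h = 79.0042 m
mgh = ½mv² ⇒ v = √(2gh) = √(2·8.0·79.0042) = 35.55 m/s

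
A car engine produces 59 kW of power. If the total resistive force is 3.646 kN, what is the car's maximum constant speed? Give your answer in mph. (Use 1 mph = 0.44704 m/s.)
Convert to SI: F = 3646.0 N
P = Fv ⇒ v = P/F = 59000 W/3646.0 N = 16.1821 m/s = 36.2 mph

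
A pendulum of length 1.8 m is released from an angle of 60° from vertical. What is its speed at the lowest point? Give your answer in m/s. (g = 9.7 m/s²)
h = L(1 − cosθ) = 1.8(1 − cos60°) = 0.9 m
v = √(2gh) = √(2·9.7·0.9) = 4.179 m/s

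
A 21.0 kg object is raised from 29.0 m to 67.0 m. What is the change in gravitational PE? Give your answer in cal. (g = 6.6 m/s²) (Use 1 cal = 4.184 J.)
ΔPE = mgΔh = (21.0)(6.6)(38.0) = 5266.8 J = 1259 cal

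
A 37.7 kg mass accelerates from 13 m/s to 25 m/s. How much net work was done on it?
W = ΔKE = ½m(v₂² − v₁²) = ½(37.7)(25² − 13²) = 8595.6 J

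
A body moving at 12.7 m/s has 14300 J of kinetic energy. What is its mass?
m = 2·KE/v² = 2·14300/(12.7)² = 177.3 kg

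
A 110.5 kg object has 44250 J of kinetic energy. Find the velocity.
v = √(2·KE/m) = √(2·44250/110.5) = 28.3 m/s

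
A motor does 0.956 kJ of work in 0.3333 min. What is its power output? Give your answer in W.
Convert to SI: W = 956.0 J, t = 19.998 s
P = W/t = 956.0/19.998 = 47.8 W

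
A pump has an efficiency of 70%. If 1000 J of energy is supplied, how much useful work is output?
W_out = η·W_in = 0.7·1000 = 700.0 J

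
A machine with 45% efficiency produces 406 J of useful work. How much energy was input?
W_in = W_out/η = 406/0.45 = 902.2 J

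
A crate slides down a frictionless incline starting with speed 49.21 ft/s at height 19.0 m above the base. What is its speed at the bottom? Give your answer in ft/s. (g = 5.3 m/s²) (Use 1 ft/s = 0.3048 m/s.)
Convert to SI: v₀ = 14.9992 m/s, h = 19.0 m
½mv₀² + mgh = ½mv² ⇒ v = √(v₀² + 2gh) = √(14.9992² + 2·5.3·19.0) = 20.6489 m/s = 67.75 ft/s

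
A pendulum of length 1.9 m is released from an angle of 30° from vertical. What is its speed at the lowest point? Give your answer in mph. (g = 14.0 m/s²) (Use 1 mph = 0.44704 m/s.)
h = L(1 − cosθ) = 1.9(1 − cos30°) = 0.254552 m
v = √(2gh) = √(2·14.0·0.254552) = 2.66973 m/s = 5.972 mph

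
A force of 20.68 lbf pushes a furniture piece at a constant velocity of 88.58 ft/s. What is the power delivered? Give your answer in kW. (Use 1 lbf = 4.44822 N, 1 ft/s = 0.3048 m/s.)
Convert to SI: F = 91.9892 N, v = 26.9992 m/s
P = Fv = (91.9892)(26.9992) = 2483.63 W = 2.484 kW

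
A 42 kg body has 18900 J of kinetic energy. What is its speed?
v = √(2·KE/m) = √(2·18900/42) = 30.0 m/s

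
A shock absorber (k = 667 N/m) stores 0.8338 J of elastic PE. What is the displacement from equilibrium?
x = √(2·PE/k) = √(2·0.8338/667) = 0.05 m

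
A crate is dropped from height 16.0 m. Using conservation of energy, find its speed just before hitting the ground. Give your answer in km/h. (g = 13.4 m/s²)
mgh = ½mv² ⇒ v = √(2gh) = √(2·13.4·16.0) = 20.7075 m/s = 74.55 km/h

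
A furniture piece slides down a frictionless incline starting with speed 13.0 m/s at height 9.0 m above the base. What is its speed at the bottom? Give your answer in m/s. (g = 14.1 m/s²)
½mv₀² + mgh = ½mv² ⇒ v = √(v₀² + 2gh) = √(13.0² + 2·14.1·9.0) = 20.56 m/s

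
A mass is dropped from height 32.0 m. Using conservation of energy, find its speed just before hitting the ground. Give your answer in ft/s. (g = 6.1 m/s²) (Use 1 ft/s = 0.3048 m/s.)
mgh = ½mv² ⇒ v = √(2gh) = √(2·6.1·32.0) = 19.7585 m/s = 64.82 ft/s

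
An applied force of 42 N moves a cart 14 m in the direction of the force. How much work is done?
W = F·d = (42)(14) = 588.0 J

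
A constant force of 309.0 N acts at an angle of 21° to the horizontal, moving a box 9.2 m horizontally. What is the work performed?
W = F·d·cosθ = (309.0)(9.2)cos(21°) = 2654 J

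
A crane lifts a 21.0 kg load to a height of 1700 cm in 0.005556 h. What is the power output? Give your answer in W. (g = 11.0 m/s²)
Convert to SI: m = 21.0 kg, h = 17.0 m, t = 20.0016 s
P = mgh/t = (21.0)(11.0)(17.0)/20.0016 = 196.3 W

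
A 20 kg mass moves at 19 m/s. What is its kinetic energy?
KE = ½mv² = ½(20)(19)² = 3610.0 J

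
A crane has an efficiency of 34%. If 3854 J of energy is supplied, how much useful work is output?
W_out = η·W_in = 0.34·3854 = 1310.36 J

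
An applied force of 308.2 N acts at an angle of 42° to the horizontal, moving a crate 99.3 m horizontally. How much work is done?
W = F·d·cosθ = (308.2)(99.3)cos(42°) = 22740 J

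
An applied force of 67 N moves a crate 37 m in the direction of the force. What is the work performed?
W = F·d = (67)(37) = 2479 J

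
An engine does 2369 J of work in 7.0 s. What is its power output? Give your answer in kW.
P = W/t = 2369.0/7.0 = 338.429 W = 0.3384 kW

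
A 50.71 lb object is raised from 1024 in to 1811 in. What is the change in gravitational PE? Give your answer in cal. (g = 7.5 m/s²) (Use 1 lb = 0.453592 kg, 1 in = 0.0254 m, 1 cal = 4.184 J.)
Convert to SI: m = 23.0017 kg, Δh = 19.9898 m
ΔPE = mgΔh = (23.0017)(7.5)(19.9898) = 3448.49 J = 824.2 cal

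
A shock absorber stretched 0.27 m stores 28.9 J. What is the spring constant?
k = 2·PE/x² = 2·28.9/(0.27)² = 792.9 N/m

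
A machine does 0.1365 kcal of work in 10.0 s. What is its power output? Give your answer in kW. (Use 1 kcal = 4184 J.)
Convert to SI: W = 571.116 J, t = 10.0 s
P = W/t = 571.116/10.0 = 57.1116 W = 0.05711 kW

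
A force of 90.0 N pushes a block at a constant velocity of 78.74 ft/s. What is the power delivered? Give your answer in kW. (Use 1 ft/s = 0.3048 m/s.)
Convert to SI: F = 90.0 N, v = 24.0 m/s
P = Fv = (90.0)(24.0) = 2160.0 W = 2.16 kW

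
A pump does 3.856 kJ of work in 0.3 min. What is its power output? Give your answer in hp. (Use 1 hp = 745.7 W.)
Convert to SI: W = 3856.0 J, t = 18.0 s
P = W/t = 3856.0/18.0 = 214.222 W = 0.2873 hp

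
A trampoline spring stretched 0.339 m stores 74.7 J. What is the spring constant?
k = 2·PE/x² = 2·74.7/(0.339)² = 1300 N/m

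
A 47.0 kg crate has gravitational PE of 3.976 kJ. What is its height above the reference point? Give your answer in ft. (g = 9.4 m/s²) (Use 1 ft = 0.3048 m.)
Convert to SI: m = 47.0 kg, PE = 3976.0 J
h = PE/(mg) = 3976.0/(47.0·9.4) = 8.99955 m = 29.53 ft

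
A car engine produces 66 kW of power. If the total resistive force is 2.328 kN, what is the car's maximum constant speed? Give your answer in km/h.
Convert to SI: F = 2328.0 N
P = Fv ⇒ v = P/F = 66000 W/2328.0 N = 28.3505 m/s = 102.1 km/h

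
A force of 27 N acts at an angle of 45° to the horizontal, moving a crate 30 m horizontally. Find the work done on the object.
W = F·d·cosθ = (27)(30)cos(45°) = 572.8 J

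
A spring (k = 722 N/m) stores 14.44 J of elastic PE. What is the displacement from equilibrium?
x = √(2·PE/k) = √(2·14.44/722) = 0.2 m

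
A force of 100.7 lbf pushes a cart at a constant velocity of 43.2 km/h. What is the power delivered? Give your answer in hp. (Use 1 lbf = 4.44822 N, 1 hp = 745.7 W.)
Convert to SI: F = 447.936 N, v = 12.0 m/s
P = Fv = (447.936)(12.0) = 5375.23 W = 7.208 hp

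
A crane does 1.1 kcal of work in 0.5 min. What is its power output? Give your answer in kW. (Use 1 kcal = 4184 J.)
Convert to SI: W = 4602.4 J, t = 30.0 s
P = W/t = 4602.4/30.0 = 153.413 W = 0.1534 kW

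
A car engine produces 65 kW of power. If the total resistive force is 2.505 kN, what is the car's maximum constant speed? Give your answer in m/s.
Convert to SI: F = 2505.0 N
P = Fv ⇒ v = P/F = 65000 W/2505.0 N = 25.95 m/s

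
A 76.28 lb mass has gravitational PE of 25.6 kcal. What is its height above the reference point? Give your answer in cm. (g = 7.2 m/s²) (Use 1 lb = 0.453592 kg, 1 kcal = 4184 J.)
Convert to SI: m = 34.6 kg, PE = 107110 J
h = PE/(mg) = 107110/(34.6·7.2) = 429.955 m = 43000 cm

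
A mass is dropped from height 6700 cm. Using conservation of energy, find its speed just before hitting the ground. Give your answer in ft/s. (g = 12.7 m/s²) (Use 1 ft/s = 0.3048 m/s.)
Convert to SI: h = 67.0 m
mgh = ½mv² ⇒ v = √(2gh) = √(2·12.7·67.0) = 41.2529 m/s = 135.3 ft/s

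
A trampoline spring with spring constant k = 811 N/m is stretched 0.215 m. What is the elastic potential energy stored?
PE = ½kx² = ½(811)(0.215)² = 18.74 J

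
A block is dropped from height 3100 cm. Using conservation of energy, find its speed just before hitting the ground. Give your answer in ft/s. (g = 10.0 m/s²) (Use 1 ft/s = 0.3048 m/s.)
Convert to SI: h = 31.0 m
mgh = ½mv² ⇒ v = √(2gh) = √(2·10.0·31.0) = 24.8998 m/s = 81.69 ft/s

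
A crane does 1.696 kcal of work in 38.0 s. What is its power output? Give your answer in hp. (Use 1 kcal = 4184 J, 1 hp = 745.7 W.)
Convert to SI: W = 7096.06 J, t = 38.0 s
P = W/t = 7096.06/38.0 = 186.739 W = 0.2504 hp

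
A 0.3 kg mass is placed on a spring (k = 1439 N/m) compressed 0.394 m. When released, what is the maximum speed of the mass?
½kx² = ½mv² ⇒ v = x√(k/m) = (0.394)√(1439/0.3) = 27.29 m/s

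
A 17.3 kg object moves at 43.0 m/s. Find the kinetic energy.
KE = ½mv² = ½(17.3)(43.0)² = 15990 J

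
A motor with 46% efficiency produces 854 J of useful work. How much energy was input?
W_in = W_out/η = 854/0.46 = 1857 J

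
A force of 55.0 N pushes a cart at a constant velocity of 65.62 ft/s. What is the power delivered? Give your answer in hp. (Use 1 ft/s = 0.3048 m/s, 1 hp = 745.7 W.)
Convert to SI: F = 55.0 N, v = 20.001 m/s
P = Fv = (55.0)(20.001) = 1100.05 W = 1.475 hp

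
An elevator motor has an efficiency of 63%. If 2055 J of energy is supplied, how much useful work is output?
W_out = η·W_in = 0.63·2055 = 1294.65 J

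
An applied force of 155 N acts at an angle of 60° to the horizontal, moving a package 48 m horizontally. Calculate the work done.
W = F·d·cosθ = (155)(48)cos(60°) = 3720 J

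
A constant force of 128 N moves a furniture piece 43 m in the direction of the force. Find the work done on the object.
W = F·d = (128)(43) = 5504 J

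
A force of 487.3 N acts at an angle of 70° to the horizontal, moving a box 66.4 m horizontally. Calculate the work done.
W = F·d·cosθ = (487.3)(66.4)cos(70°) = 11070 J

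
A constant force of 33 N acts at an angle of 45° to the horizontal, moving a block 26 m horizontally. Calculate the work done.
W = F·d·cosθ = (33)(26)cos(45°) = 606.7 J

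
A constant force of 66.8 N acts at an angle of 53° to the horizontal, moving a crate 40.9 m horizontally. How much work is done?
W = F·d·cosθ = (66.8)(40.9)cos(53°) = 1644 J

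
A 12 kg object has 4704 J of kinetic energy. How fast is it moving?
v = √(2·KE/m) = √(2·4704/12) = 28.0 m/s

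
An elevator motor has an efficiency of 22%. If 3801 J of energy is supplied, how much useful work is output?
W_out = η·W_in = 0.22·3801 = 836.22 J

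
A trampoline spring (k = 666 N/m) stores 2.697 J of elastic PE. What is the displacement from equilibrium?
x = √(2·PE/k) = √(2·2.697/666) = 0.08999 m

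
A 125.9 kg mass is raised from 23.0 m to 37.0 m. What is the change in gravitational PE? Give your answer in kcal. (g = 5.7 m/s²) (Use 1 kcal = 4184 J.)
ΔPE = mgΔh = (125.9)(5.7)(14.0) = 10046.8 J = 2.401 kcal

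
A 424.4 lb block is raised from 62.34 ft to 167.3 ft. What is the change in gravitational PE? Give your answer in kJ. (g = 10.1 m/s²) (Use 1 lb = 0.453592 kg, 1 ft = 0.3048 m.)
Convert to SI: m = 192.504 kg, Δh = 31.9918 m
ΔPE = mgΔh = (192.504)(10.1)(31.9918) = 62201.5 J = 62.2 kJ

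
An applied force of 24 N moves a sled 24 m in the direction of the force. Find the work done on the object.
W = F·d = (24)(24) = 576.0 J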